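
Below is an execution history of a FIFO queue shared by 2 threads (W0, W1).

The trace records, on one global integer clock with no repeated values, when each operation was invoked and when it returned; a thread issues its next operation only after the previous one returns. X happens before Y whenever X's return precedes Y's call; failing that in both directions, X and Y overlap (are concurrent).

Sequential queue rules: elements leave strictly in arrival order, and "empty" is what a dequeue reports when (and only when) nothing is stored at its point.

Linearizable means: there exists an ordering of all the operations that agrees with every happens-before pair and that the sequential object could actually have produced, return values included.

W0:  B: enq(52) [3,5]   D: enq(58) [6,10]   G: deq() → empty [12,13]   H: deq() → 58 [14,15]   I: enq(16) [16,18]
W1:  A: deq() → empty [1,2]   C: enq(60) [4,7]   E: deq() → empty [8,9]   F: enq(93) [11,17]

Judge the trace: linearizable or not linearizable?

not linearizable

already the first 9 events (up to E's response at time 9) admit no linearization; the first 8 still do
4 completed operations, 2 real-time-consistent orders — every FIFO queue replay fails
include/drop combinations of the 1 pending operation (D) were all tried; none helps
sample order A, B, C, E (pending dropped) stalls at step 4 — E deq() → empty has no legal effect
sample order A, C, B, E (pending dropped) stalls at step 4 — E deq() → empty has no legal effect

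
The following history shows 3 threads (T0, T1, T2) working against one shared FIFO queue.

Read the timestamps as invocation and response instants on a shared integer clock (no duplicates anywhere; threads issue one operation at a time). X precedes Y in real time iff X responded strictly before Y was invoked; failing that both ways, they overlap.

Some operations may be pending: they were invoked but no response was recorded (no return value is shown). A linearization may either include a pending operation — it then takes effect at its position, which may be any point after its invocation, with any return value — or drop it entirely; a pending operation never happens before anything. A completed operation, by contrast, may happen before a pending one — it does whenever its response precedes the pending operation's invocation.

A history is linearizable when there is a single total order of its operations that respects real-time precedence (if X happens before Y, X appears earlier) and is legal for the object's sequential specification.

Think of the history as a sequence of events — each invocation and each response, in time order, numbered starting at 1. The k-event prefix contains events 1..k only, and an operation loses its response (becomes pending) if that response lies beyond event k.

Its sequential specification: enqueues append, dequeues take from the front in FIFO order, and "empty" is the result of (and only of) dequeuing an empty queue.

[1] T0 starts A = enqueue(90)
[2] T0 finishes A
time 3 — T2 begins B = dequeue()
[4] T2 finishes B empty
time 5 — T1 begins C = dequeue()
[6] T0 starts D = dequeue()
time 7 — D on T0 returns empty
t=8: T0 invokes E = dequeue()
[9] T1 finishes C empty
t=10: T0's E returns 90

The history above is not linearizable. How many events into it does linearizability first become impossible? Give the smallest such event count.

4

one valid order for events 1..3 is A:
1. A enqueue(90), leaving queue <90>
with event 4 included (B responding at time 4), all real-time-consistent orders fail
take A, B: step 2 already fails, because B dequeue() → empty cannot occur there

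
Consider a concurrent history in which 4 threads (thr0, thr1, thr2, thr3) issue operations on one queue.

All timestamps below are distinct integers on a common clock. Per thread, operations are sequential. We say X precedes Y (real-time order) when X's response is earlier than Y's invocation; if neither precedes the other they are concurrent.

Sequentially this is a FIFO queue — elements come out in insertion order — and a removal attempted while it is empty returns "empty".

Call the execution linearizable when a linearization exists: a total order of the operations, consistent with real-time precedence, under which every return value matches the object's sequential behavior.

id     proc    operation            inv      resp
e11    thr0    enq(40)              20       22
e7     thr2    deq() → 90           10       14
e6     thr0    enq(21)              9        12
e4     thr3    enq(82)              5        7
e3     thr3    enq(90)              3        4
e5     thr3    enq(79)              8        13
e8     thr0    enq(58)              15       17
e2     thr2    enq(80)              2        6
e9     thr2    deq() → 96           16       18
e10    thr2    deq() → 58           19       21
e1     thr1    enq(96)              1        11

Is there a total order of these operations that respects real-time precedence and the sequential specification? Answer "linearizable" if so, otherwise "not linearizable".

not linearizable

already the first 21 events (up to e10's response at time 21) admit no linearization; the first 20 still do
all 252 real-time-respecting orders fail — 10 completed queue operations, no legal replay
including or dropping the 1 pending operation (e11) in any combination fails
sample order e1, e2, e3, e4, e5, e6, e7, e8, e9, e10 (pending dropped) stalls at step 7 — e7 deq() → 90 has no legal effect
sample order e1, e2, e3, e4, e5, e6, e7, e9, e8, e10 (pending dropped) stalls at step 7 — e7 deq() → 90 has no legal effect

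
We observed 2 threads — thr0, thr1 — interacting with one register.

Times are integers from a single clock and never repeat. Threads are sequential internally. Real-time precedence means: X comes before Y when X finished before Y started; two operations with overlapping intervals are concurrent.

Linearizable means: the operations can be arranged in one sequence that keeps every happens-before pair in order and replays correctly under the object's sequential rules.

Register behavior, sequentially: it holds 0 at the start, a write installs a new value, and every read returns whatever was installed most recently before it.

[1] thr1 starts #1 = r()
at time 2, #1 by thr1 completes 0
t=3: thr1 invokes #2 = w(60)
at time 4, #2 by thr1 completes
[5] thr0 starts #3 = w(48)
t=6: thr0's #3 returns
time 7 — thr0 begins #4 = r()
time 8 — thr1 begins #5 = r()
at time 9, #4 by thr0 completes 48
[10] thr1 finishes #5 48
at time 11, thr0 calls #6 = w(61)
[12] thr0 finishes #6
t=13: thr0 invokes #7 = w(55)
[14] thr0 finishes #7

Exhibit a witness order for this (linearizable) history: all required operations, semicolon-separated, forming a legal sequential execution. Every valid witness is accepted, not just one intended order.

#1; #2; #3; #4; #5; #6; #7

1. #1 r() → 0, leaving value 0
2. #2 w(60), leaving value 60
3. #3 w(48), leaving value 48
4. #4 r() → 48, leaving value 48
5. #5 r() → 48, leaving value 48
6. #6 w(61), leaving value 61
7. #7 w(55), leaving value 55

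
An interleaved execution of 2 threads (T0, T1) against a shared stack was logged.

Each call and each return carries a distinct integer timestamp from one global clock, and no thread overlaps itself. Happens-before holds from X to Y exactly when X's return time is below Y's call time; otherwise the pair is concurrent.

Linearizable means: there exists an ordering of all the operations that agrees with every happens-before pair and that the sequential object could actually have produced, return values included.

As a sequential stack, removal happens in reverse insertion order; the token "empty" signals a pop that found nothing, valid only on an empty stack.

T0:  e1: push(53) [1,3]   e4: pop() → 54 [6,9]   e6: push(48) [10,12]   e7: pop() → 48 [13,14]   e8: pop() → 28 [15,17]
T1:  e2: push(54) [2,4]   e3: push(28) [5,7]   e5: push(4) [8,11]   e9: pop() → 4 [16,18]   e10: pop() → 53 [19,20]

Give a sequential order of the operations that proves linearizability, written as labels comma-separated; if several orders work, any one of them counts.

e1, e2, e4, e3, e5, e6, e7, e9, e8, e10

1. e1 push(53), leaving stack <53>
2. e2 push(54), leaving stack <53,54>
3. e4 pop() → 54, leaving stack <53>
4. e3 push(28), leaving stack <53,28>
5. e5 push(4), leaving stack <53,28,4>
6. e6 push(48), leaving stack <53,28,4,48>
7. e7 pop() → 48, leaving stack <53,28,4>
8. e9 pop() → 4, leaving stack <53,28>
9. e8 pop() → 28, leaving stack <53>
10. e10 pop() → 53, leaving stack <>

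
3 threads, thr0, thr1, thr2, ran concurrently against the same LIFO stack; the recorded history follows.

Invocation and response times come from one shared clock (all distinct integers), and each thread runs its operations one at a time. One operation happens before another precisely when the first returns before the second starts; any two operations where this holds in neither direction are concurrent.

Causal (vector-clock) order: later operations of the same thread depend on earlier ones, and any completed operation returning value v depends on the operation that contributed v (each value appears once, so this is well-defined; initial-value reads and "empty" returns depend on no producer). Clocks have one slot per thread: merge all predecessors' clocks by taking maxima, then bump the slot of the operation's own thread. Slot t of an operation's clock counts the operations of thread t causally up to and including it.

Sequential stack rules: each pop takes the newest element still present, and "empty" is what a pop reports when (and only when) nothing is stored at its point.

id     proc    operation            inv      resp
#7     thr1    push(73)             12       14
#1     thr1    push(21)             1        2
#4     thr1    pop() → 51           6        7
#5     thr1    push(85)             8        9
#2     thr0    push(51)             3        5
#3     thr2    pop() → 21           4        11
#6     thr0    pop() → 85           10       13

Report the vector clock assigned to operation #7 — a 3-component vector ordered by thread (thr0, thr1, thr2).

(1, 4, 0)

root op #1, invoked 1: fresh clock plus thr1's own tick → (0, 1, 0)
root op #2, invoked 3: fresh clock plus thr0's own tick → (1, 0, 0)
VC(#3, invoked at 4): max of VC(#1)=(0, 1, 0), then +1 on thread thr2 → (0, 1, 1)
VC(#4, invoked at 6): max of VC(#1)=(0, 1, 0), VC(#2)=(1, 0, 0), then +1 on thread thr1 → (1, 2, 0)
VC(#5, invoked at 8): max of VC(#4)=(1, 2, 0), then +1 on thread thr1 → (1, 3, 0)
VC(#7, invoked at 12): max of VC(#5)=(1, 3, 0), then +1 on thread thr1 → (1, 4, 0)
VC(#6, invoked at 10): max of VC(#2)=(1, 0, 0), VC(#5)=(1, 3, 0), then +1 on thread thr0 → (2, 3, 0)
target: VC(#7) = (1, 4, 0)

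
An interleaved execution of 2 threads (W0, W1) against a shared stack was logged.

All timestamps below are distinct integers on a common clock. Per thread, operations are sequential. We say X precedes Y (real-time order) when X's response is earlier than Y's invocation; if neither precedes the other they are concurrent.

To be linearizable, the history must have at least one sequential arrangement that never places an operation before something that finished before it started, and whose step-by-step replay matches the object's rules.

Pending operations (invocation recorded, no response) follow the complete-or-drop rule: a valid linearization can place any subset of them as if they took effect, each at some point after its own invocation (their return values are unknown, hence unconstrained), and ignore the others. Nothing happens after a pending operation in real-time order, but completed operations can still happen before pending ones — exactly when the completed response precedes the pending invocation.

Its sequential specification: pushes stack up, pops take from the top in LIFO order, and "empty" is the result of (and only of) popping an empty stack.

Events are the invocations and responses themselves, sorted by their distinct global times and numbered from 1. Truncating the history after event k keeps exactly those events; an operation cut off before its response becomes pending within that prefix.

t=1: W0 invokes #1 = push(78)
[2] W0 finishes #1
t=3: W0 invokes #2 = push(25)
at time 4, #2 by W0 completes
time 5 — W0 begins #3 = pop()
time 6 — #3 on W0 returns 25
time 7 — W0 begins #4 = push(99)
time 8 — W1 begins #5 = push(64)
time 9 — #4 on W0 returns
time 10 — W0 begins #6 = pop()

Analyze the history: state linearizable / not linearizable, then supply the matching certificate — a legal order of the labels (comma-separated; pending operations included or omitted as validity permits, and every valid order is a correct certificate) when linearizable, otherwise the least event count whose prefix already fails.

linearizable — witness: #1, #2, #3, #4

after step 1 (#1 push(78)): stack <78>
after step 2 (#2 push(25)): stack <78,25>
after step 3 (#3 pop() → 25): stack <78>
after step 4 (#4 push(99)): stack <78,99>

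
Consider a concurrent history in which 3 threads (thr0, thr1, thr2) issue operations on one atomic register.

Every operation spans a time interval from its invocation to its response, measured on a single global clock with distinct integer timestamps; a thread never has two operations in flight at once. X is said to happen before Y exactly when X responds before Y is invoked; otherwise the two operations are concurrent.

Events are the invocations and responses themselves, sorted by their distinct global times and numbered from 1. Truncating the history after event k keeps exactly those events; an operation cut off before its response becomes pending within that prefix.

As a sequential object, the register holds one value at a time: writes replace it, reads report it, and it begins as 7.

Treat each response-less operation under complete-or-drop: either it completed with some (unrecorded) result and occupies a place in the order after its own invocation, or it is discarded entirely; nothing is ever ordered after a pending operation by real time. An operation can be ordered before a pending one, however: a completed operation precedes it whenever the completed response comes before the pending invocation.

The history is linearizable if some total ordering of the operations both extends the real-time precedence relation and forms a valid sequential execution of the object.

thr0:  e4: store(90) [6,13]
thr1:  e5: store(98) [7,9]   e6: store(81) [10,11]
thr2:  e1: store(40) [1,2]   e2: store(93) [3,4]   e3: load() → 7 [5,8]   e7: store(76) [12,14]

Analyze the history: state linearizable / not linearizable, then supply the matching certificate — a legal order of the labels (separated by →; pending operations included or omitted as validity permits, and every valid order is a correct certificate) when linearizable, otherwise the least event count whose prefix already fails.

the violation lands at event 8, e3's response at time 8: events 1..7 linearize, events 1..8 do not
the sole real-time-consistent order of 3 completed operations fails the atomic register replay
including or dropping the 2 pending operations (e4, e5) in any combination fails
one such order, e1, e2, e3 (pending dropped), breaks at step 3 where e3 load() → 7 is illegal

not linearizable — minimal violating prefix: 8 events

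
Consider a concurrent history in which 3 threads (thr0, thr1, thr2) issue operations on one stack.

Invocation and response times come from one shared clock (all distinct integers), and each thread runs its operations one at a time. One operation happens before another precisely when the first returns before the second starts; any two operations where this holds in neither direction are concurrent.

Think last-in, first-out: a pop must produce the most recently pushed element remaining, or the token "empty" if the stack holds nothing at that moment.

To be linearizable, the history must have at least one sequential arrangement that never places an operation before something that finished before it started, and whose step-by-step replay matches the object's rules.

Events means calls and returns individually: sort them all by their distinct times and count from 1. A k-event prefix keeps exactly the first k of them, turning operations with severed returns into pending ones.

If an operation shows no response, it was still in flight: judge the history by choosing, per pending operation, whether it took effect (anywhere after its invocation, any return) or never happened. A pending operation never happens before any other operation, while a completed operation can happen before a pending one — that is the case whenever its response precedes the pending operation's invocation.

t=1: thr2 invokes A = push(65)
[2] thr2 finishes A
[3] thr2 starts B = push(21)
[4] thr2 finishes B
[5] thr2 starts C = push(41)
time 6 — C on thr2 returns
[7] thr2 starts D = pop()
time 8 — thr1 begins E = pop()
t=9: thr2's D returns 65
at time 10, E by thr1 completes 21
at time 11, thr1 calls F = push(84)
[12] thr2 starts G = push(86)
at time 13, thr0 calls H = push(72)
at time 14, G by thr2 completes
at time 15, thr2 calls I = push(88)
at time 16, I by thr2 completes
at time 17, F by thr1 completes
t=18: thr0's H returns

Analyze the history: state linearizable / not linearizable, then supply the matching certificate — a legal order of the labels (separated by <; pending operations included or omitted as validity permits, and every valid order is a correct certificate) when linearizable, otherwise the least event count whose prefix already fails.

not linearizable — minimal violating prefix: 9 events

events 1..8 are fine; event 9 — the response of D at time 9 — makes the prefix non-linearizable
one real-time candidate order over the 4 completed operations — the stack replay rejects it
no escape via the 1 pending operation (E): every completion choice fails
take A, B, C, D (pending dropped): step 4 already fails, because D pop() → 65 cannot occur there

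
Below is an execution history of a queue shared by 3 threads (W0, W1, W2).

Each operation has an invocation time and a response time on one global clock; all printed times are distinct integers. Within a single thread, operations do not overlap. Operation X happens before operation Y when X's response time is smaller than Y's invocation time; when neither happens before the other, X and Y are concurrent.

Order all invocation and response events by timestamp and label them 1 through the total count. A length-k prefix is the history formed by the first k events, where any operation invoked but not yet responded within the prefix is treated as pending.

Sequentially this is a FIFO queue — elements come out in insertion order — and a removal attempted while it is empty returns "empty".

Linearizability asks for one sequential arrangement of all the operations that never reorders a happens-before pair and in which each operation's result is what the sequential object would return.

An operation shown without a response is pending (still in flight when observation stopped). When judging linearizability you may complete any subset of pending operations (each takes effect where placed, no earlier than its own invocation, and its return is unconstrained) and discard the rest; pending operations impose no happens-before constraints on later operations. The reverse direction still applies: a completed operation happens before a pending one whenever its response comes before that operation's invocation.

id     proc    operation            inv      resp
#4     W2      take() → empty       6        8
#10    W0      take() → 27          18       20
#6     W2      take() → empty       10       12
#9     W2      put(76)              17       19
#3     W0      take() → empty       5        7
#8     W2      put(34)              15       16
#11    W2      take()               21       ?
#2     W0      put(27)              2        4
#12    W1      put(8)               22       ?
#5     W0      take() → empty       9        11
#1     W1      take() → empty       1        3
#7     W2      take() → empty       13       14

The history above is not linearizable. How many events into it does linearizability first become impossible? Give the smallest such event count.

events 1..7 are linearizable; a witness order is #1, #2, #4, #3:
after step 1 (#1 take() → empty): queue <>
after step 2 (#2 put(27)): queue <27>
after step 3 (#4 take() (pending, included)): queue <>
after step 4 (#3 take() → empty): queue <>
at event 8 (#4's time-8 response) nothing linearizes any more
sample order #1, #2, #3, #4 stalls at step 3 — #3 take() → empty has no legal effect
sample order #1, #2, #4, #3 stalls at step 3 — #4 take() → empty has no legal effect

8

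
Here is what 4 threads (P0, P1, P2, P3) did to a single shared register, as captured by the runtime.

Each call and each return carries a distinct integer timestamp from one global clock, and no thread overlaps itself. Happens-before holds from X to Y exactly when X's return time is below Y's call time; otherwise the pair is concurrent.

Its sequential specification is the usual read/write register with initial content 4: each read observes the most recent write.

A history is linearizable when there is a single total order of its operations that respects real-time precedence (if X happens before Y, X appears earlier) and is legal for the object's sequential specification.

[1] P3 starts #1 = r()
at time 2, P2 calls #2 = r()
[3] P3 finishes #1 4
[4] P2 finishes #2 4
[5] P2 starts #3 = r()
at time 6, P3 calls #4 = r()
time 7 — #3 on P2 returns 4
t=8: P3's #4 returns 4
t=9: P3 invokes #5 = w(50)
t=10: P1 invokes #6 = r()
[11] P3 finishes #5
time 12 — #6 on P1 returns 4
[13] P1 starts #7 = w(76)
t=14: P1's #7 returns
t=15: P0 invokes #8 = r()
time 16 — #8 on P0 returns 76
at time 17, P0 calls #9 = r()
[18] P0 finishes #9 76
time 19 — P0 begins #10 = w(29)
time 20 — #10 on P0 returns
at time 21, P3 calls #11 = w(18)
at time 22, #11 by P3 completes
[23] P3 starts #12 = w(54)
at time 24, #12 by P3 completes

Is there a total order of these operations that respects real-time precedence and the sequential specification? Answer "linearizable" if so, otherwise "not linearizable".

linearizable

one valid linearization: #1, #2, #3, #4, #6, #5, #7, #8, #9, #10, #11, #12
1. #1 r() → 4, leaving value 4
2. #2 r() → 4, leaving value 4
3. #3 r() → 4, leaving value 4
4. #4 r() → 4, leaving value 4
5. #6 r() → 4, leaving value 4
6. #5 w(50), leaving value 50
7. #7 w(76), leaving value 76
8. #8 r() → 76, leaving value 76
9. #9 r() → 76, leaving value 76
10. #10 w(29), leaving value 29
11. #11 w(18), leaving value 18
12. #12 w(54), leaving value 54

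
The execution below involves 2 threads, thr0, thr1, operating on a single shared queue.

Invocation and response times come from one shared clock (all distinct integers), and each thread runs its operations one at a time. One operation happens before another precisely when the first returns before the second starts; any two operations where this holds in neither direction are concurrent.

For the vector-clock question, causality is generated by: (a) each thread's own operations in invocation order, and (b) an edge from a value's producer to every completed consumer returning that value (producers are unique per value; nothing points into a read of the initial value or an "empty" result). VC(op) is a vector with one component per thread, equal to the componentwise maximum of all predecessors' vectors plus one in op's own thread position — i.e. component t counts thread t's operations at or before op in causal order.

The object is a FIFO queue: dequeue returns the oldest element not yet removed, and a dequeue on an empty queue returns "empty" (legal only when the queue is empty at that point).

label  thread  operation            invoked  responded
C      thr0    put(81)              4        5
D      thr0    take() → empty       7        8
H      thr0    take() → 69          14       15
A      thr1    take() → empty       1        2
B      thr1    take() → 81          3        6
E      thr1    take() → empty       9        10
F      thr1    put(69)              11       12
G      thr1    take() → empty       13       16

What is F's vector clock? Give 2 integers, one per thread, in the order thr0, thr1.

(1, 4)

A, invoked 1, has no incoming edges; only thr1's bump applies → (0, 1)
C, invoked 4, has no incoming edges; only thr0's bump applies → (1, 0)
invoked at 7, D merges VC(C)=(1, 0) and bumps thr0's slot → (2, 0)
invoked at 3, B merges VC(A)=(0, 1), VC(C)=(1, 0) and bumps thr1's slot → (1, 2)
invoked at 9, E merges VC(B)=(1, 2) and bumps thr1's slot → (1, 3)
invoked at 11, F merges VC(E)=(1, 3) and bumps thr1's slot → (1, 4)
invoked at 13, G merges VC(F)=(1, 4) and bumps thr1's slot → (1, 5)
invoked at 14, H merges VC(D)=(2, 0), VC(F)=(1, 4) and bumps thr0's slot → (3, 4)
target: VC(F) = (1, 4)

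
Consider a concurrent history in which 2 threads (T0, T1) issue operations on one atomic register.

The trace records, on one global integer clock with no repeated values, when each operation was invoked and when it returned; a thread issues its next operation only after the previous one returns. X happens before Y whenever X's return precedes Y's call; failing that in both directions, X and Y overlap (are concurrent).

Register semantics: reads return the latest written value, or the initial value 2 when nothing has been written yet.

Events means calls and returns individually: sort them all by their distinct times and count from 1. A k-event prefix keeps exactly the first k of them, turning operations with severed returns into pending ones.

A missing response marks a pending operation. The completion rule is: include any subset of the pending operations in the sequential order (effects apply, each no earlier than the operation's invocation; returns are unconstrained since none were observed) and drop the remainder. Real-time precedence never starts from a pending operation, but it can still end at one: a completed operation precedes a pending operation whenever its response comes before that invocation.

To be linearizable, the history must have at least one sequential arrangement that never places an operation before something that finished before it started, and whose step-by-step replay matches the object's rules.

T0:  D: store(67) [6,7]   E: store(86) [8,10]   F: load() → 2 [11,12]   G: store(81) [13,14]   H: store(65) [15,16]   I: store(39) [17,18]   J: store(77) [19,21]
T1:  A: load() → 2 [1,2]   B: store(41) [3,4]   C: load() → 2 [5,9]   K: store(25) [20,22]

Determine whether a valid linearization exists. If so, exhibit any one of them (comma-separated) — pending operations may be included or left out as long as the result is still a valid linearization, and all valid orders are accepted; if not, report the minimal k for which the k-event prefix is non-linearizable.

not linearizable — minimal violating prefix: 9 events

through event 8 a valid linearization exists; event 9 (C responding at time 9) ends that
real-time-consistent orders of the 4 completed operations: 2 — all fail the atomic register replay
completion choices over the 1 pending operation (E) were checked; none helps
sample order A, B, C, D (pending dropped) stalls at step 3 — C load() → 2 has no legal effect
sample order A, B, D, C (pending dropped) stalls at step 4 — C load() → 2 has no legal effect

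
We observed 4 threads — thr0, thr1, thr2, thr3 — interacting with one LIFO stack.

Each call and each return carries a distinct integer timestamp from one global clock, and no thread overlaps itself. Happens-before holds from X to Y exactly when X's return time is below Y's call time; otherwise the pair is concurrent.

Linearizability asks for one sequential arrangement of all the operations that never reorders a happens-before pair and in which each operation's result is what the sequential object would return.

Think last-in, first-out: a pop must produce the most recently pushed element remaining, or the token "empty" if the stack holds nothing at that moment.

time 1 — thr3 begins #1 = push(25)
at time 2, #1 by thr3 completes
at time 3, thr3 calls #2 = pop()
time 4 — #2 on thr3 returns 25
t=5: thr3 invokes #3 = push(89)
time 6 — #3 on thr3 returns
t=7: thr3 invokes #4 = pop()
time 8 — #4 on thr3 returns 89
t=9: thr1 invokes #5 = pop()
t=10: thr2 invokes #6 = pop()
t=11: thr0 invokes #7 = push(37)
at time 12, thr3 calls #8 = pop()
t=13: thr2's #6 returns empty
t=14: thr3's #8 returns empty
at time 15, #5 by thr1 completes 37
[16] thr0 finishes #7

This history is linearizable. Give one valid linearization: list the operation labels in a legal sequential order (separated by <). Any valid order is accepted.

#1 < #2 < #3 < #4 < #6 < #7 < #5 < #8

after step 1 (#1 push(25)): stack <25>
after step 2 (#2 pop() → 25): stack <>
after step 3 (#3 push(89)): stack <89>
after step 4 (#4 pop() → 89): stack <>
after step 5 (#6 pop() → empty): stack <>
after step 6 (#7 push(37)): stack <37>
after step 7 (#5 pop() → 37): stack <>
after step 8 (#8 pop() → empty): stack <>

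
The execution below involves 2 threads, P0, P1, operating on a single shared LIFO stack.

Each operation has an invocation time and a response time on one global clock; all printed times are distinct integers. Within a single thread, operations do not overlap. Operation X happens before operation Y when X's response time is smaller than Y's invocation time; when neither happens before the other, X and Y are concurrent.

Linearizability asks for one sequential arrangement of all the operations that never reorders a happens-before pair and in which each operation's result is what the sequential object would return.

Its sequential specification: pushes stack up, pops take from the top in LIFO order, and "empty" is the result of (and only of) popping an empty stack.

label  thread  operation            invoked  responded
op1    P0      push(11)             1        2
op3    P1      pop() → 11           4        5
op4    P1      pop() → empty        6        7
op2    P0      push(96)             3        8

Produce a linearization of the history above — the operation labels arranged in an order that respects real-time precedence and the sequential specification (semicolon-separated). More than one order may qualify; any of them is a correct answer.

op1; op3; op4; op2

1. op1 push(11), leaving stack <11>
2. op3 pop() → 11, leaving stack <>
3. op4 pop() → empty, leaving stack <>
4. op2 push(96), leaving stack <96>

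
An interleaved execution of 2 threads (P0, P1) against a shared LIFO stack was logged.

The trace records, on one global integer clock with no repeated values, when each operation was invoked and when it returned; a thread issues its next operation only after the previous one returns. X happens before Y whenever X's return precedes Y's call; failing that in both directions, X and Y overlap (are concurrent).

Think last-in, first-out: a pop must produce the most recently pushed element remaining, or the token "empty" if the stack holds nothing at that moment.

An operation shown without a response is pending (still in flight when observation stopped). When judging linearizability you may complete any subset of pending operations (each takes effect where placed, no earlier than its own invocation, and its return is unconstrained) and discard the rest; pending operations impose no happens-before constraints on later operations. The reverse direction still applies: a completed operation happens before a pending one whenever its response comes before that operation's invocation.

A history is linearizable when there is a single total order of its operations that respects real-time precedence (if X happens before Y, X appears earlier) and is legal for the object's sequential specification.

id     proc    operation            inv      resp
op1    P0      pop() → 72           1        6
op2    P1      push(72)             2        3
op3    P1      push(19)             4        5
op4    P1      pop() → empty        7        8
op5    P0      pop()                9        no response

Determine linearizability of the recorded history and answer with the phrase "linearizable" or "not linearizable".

not linearizable

prefix check: 1..7 passes, 1..8 fails once op4's time-8 response joins
real-time-consistent orders of the 4 completed operations: 3 — all fail the LIFO stack replay
for example op1, op2, op3, op4 fails at step 1: op1 pop() → 72 is not legal there
for example op2, op1, op3, op4 fails at step 4: op4 pop() → empty is not legal there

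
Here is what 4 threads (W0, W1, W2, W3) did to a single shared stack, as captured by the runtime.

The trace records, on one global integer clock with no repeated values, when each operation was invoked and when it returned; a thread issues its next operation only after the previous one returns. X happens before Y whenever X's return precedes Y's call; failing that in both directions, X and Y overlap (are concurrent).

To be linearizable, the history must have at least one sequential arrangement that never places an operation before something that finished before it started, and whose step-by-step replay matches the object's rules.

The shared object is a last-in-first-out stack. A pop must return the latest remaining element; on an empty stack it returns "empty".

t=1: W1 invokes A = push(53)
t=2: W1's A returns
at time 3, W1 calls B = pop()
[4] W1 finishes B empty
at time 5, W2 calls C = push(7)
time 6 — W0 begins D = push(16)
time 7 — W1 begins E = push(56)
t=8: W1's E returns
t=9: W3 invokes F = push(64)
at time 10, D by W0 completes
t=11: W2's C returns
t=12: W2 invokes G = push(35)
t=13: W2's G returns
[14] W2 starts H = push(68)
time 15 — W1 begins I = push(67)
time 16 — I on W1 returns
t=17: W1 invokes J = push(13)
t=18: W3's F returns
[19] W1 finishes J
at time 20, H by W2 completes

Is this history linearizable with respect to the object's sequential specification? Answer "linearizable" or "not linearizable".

prefix check: 1..3 passes, 1..4 fails once B's time-4 response joins
the completed operations (2 total) allow one real-time order; the stack replay rejects it
one such order, A, B, breaks at step 2 where B pop() → empty is illegal

not linearizable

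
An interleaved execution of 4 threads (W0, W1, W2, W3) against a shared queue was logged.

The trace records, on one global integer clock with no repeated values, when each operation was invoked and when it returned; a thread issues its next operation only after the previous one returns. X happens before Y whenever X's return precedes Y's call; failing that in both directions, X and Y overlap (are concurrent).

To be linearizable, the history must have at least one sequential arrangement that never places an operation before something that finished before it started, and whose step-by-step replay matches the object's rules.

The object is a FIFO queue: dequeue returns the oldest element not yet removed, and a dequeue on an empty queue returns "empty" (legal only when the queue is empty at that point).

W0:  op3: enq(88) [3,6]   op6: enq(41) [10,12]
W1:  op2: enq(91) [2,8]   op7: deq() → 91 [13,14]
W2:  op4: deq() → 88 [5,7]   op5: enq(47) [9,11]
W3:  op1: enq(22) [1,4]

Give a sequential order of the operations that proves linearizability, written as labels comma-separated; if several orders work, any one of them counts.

op3, op2, op1, op4, op5, op6, op7

step 1: op3 enq(88) — queue <88>
step 2: op2 enq(91) — queue <88,91>
step 3: op1 enq(22) — queue <88,91,22>
step 4: op4 deq() → 88 — queue <91,22>
step 5: op5 enq(47) — queue <91,22,47>
step 6: op6 enq(41) — queue <91,22,47,41>
step 7: op7 deq() → 91 — queue <22,47,41>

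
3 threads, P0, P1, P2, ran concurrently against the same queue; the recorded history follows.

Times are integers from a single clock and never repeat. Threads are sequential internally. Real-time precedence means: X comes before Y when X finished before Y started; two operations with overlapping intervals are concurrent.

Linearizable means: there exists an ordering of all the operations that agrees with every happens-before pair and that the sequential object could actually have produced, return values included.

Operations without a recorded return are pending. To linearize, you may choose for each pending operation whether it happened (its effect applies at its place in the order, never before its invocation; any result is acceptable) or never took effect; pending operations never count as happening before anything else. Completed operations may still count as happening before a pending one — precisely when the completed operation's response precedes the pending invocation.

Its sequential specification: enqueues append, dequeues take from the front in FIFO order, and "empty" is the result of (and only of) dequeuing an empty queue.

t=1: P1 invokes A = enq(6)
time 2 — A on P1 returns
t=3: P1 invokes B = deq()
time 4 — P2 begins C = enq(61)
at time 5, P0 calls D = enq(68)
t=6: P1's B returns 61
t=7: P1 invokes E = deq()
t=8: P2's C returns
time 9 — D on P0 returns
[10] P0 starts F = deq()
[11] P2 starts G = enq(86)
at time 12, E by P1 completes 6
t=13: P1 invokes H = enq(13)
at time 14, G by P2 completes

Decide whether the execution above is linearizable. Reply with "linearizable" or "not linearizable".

not linearizable

events 1..5 are fine; event 6 — the response of B at time 6 — makes the prefix non-linearizable
exactly one order of the 2 completed ops respects real time; the queue replay fails
include/drop combinations of the 2 pending operations (C, D) were all tried; none helps
sample order A, B (pending dropped) stalls at step 2 — B deq() → 61 has no legal effect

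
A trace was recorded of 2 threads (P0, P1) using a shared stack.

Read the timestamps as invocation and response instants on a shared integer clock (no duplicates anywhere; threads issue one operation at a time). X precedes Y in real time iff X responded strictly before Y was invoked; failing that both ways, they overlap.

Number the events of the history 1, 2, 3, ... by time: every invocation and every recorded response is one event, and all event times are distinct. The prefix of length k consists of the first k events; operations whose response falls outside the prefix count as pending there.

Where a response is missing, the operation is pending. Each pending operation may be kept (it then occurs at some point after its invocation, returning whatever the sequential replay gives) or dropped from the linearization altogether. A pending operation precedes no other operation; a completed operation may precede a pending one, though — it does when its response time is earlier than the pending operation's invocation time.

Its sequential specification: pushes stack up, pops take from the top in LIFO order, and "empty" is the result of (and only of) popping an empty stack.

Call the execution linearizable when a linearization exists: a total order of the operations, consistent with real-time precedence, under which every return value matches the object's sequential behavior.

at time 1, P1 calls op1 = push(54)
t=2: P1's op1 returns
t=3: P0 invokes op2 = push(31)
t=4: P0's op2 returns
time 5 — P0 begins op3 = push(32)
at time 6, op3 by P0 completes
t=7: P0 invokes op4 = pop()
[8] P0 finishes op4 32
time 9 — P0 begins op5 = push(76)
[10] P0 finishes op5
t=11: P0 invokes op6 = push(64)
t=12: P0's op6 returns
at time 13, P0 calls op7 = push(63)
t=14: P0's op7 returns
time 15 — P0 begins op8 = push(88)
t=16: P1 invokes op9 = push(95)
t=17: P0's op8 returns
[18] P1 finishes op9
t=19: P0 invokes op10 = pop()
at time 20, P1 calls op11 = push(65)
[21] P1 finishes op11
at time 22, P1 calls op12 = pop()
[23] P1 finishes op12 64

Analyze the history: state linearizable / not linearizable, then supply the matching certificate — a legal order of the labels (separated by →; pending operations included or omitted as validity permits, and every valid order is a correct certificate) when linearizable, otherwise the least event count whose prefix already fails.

not linearizable — minimal violating prefix: 23 events

already the first 23 events (up to op12's response at time 23) admit no linearization; the first 22 still do
11 completed operations, 2 real-time-consistent orders — every stack replay fails
no escape via the 1 pending operation (op10): every completion choice fails
take op1, op2, op3, op4, op5, op6, op7, op8, op9, op11, op12 (pending dropped): step 11 already fails, because op12 pop() → 64 cannot occur there
take op1, op2, op3, op4, op5, op6, op7, op9, op8, op11, op12 (pending dropped): step 11 already fails, because op12 pop() → 64 cannot occur there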